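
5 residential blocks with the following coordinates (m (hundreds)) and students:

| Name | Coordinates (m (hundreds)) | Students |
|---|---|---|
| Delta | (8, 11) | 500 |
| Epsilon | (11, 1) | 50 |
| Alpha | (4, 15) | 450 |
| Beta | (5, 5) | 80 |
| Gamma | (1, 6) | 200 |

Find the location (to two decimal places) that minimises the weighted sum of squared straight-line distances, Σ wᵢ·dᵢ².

(5.43, 10.86)

The minimiser of Σwᵢ‖p−pᵢ‖² is the weighted centroid p* = (Σwᵢpᵢ)/(Σwᵢ).
Σwᵢ = 1280.
Σwᵢxᵢ = 500·8 + 50·11 + 450·4 + 80·5 + 200·1 = 6950.
Σwᵢyᵢ = 500·11 + 50·1 + 450·15 + 80·5 + 200·6 = 13900.
x* = 6950/1280 = 5.43, y* = 13900/1280 = 10.86.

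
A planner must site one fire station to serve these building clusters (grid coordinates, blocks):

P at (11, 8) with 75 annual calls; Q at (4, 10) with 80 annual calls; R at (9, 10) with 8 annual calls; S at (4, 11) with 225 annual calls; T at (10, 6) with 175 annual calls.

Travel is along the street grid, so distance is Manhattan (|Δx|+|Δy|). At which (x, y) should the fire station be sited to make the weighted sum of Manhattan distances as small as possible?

Manhattan distance separates: Σwᵢ(|x−xᵢ|+|y−yᵢ|) = Σwᵢ|x−xᵢ| + Σwᵢ|y−yᵢ|, so x and y are optimised independently as 1-D weighted medians.
Total weight W = 563; half = 281.5.
x-coordinate, sorted with cumulative weight:
  x=4 (Q, w=80) cum 80
  x=4 (S, w=225) cum 305  ← median
  x=9 (R, w=8) cum 313
  x=10 (T, w=175) cum 488
  x=11 (P, w=75) cum 563
⇒ x* = 4
y-coordinate, sorted with cumulative weight:
  y=6 (T, w=175) cum 175
  y=8 (P, w=75) cum 250
  y=10 (Q, w=80) cum 330  ← median
  y=10 (R, w=8) cum 338
  y=11 (S, w=225) cum 563
⇒ y* = 10

(4, 10)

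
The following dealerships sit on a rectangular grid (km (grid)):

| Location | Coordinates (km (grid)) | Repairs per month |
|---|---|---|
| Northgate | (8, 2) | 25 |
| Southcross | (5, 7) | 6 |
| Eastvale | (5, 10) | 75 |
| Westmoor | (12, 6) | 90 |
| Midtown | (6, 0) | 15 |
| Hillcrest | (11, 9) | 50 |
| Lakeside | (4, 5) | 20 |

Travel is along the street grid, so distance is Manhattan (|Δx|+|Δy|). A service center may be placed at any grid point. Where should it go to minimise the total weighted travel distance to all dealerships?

Manhattan distance separates: Σwᵢ(|x−xᵢ|+|y−yᵢ|) = Σwᵢ|x−xᵢ| + Σwᵢ|y−yᵢ|, so x and y are optimised independently as 1-D weighted medians.
Total weight W = 281; half = 140.5.
x-coordinate, sorted with cumulative weight:
  x=4 (Lakeside, w=20) cum 20
  x=5 (Southcross, w=6) cum 26
  x=5 (Eastvale, w=75) cum 101
  x=6 (Midtown, w=15) cum 116
  x=8 (Northgate, w=25) cum 141  ← median
  x=11 (Hillcrest, w=50) cum 191
  x=12 (Westmoor, w=90) cum 281
⇒ x* = 8
y-coordinate, sorted with cumulative weight:
  y=0 (Midtown, w=15) cum 15
  y=2 (Northgate, w=25) cum 40
  y=5 (Lakeside, w=20) cum 60
  y=6 (Westmoor, w=90) cum 150  ← median
  y=7 (Southcross, w=6) cum 156
  y=9 (Hillcrest, w=50) cum 206
  y=10 (Eastvale, w=75) cum 281
⇒ y* = 6

(8, 6)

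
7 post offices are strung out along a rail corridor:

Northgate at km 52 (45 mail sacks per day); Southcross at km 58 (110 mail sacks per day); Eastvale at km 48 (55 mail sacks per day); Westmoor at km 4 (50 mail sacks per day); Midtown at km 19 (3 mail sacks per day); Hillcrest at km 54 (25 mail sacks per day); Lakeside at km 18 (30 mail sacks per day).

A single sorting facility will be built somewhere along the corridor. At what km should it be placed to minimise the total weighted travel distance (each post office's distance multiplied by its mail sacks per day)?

For a sum of weighted absolute distances on a line, the optimum is the weighted median (not the mean). Total weight W = 318; half-weight = 159.
Sort by position and accumulate weight:
  km 4 (Westmoor, w=50) → cum 50
  km 18 (Lakeside, w=30) → cum 80
  km 19 (Midtown, w=3) → cum 83
  km 48 (Eastvale, w=55) → cum 138
  km 52 (Northgate, w=45) → cum 183  ≥ 159 → median here
  km 54 (Hillcrest, w=25) → cum 208
  km 58 (Southcross, w=110) → cum 318
Optimal location: km 52.

x = 52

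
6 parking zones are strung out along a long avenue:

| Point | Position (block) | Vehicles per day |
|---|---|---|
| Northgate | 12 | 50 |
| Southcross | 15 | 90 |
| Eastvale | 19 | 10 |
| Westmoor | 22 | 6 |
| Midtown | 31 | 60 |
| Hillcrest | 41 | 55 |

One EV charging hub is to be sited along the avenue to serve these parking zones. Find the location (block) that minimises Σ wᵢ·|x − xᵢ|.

For a sum of weighted absolute distances on a line, the optimum is the weighted median (not the mean). Total weight W = 271; half-weight = 135.5.
Sort by position and accumulate weight:
  block 12 (Northgate, w=50) → cum 50
  block 15 (Southcross, w=90) → cum 140  ≥ 135.5 → median here
  block 19 (Eastvale, w=10) → cum 150
  block 22 (Westmoor, w=6) → cum 156
  block 31 (Midtown, w=60) → cum 216
  block 41 (Hillcrest, w=55) → cum 271
Optimal location: block 15.

x = 15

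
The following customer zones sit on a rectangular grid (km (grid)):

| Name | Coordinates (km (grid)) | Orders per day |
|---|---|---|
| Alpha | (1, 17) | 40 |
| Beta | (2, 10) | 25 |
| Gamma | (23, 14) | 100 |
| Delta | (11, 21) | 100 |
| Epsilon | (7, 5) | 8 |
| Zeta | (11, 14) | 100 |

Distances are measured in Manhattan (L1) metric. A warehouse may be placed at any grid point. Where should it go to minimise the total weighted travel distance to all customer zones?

Manhattan distance separates: Σwᵢ(|x−xᵢ|+|y−yᵢ|) = Σwᵢ|x−xᵢ| + Σwᵢ|y−yᵢ|, so x and y are optimised independently as 1-D weighted medians.
Total weight W = 373; half = 186.5.
x-coordinate, sorted with cumulative weight:
  x=1 (Alpha, w=40) cum 40
  x=2 (Beta, w=25) cum 65
  x=7 (Epsilon, w=8) cum 73
  x=11 (Delta, w=100) cum 173
  x=11 (Zeta, w=100) cum 273  ← median
  x=23 (Gamma, w=100) cum 373
⇒ x* = 11
y-coordinate, sorted with cumulative weight:
  y=5 (Epsilon, w=8) cum 8
  y=10 (Beta, w=25) cum 33
  y=14 (Gamma, w=100) cum 133
  y=14 (Zeta, w=100) cum 233  ← median
  y=17 (Alpha, w=40) cum 273
  y=21 (Delta, w=100) cum 373
⇒ y* = 14

(11, 14)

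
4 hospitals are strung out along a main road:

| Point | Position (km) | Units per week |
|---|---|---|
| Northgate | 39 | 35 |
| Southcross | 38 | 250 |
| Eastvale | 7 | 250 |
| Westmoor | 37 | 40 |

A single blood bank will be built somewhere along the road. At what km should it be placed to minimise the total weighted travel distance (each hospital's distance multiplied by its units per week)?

For a sum of weighted absolute distances on a line, the optimum is the weighted median (not the mean). Total weight W = 575; half-weight = 287.5.
Sort by position and accumulate weight:
  km 7 (Eastvale, w=250) → cum 250
  km 37 (Westmoor, w=40) → cum 290  ≥ 287.5 → median here
  km 38 (Southcross, w=250) → cum 540
  km 39 (Northgate, w=35) → cum 575
Optimal location: km 37.

x = 37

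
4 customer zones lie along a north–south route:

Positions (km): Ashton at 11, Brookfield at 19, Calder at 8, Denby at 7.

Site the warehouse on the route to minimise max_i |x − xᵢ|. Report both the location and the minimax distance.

The 1-center on a line is the midpoint of the two extreme points: leftmost at 7, rightmost at 19.
Optimal location = (7 + 19)/2 = 13; maximum distance = (19 − 7)/2 = 6.

location 13, max distance 6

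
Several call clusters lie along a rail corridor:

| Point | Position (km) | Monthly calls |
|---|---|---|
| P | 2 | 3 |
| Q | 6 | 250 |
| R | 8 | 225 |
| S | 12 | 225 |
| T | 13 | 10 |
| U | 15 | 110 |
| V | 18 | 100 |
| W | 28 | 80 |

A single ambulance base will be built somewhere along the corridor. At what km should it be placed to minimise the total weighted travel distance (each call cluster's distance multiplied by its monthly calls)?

x = 12

For a sum of weighted absolute distances on a line, the optimum is the weighted median (not the mean). Total weight W = 1003; half-weight = 501.5.
Sort by position and accumulate weight:
  km 2 (P, w=3) → cum 3
  km 6 (Q, w=250) → cum 253
  km 8 (R, w=225) → cum 478
  km 12 (S, w=225) → cum 703  ≥ 501.5 → median here
  km 13 (T, w=10) → cum 713
  km 15 (U, w=110) → cum 823
  km 18 (V, w=100) → cum 923
  km 28 (W, w=80) → cum 1003
Optimal location: km 12.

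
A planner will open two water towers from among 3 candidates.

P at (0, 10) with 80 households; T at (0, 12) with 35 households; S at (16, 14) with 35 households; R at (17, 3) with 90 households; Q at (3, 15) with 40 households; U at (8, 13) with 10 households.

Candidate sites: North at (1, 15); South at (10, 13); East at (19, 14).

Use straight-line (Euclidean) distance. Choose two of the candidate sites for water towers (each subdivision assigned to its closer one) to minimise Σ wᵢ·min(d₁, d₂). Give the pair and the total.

{North, East}, total 1782.6

Evaluate every pair (each demand assigned to the nearer of the two):
  {North, East}: total = 1782.6
  {North, South}: total = 1930.1
  {South, East}: total = 2609.4
Best pair: {North, East} with total 1782.6.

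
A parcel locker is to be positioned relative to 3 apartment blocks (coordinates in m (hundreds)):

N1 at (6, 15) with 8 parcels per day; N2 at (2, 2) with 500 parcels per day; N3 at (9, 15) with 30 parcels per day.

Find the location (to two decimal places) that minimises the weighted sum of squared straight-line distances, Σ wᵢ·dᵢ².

(2.45, 2.92)

The minimiser of Σwᵢ‖p−pᵢ‖² is the weighted centroid p* = (Σwᵢpᵢ)/(Σwᵢ).
Σwᵢ = 538.
Σwᵢxᵢ = 8·6 + 500·2 + 30·9 = 1318.
Σwᵢyᵢ = 8·15 + 500·2 + 30·15 = 1570.
x* = 1318/538 = 2.45, y* = 1570/538 = 2.92.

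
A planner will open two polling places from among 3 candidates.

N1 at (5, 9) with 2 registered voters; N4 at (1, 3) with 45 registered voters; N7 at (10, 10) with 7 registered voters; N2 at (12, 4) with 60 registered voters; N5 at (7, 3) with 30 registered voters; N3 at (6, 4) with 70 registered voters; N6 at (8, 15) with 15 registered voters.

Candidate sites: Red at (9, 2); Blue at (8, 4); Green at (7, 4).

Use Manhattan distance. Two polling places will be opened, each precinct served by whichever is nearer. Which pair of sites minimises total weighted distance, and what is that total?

{Blue, Green}, total 890

Evaluate every pair (each demand assigned to the nearer of the two):
  {Blue, Green}: total = 890
  {Red, Green}: total = 972
  {Red, Blue}: total = 1037
Best pair: {Blue, Green} with total 890.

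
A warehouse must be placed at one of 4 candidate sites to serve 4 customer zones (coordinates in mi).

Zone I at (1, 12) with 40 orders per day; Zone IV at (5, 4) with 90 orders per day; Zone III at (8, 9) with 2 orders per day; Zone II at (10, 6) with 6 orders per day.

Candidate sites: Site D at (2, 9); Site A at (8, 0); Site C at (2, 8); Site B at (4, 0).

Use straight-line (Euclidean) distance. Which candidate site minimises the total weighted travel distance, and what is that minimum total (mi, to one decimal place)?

Site C, total 676.6 mi

Total weighted distance at each candidate:
  Site D (2, 9): total = 714.5
  Site A (8, 0): total = 1061.6
  Site C (2, 8): total = 676.6
  Site B (4, 0): total = 936.5
Minimum is at Site C with total 676.6 mi.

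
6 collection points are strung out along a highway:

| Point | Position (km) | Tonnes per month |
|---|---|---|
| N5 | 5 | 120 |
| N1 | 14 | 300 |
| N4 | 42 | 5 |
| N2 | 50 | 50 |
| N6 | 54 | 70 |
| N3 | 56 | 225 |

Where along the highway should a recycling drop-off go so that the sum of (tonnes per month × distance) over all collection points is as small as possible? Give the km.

For a sum of weighted absolute distances on a line, the optimum is the weighted median (not the mean). Total weight W = 770; half-weight = 385.
Sort by position and accumulate weight:
  km 5 (N5, w=120) → cum 120
  km 14 (N1, w=300) → cum 420  ≥ 385 → median here
  km 42 (N4, w=5) → cum 425
  km 50 (N2, w=50) → cum 475
  km 54 (N6, w=70) → cum 545
  km 56 (N3, w=225) → cum 770
Optimal location: km 14.

x = 14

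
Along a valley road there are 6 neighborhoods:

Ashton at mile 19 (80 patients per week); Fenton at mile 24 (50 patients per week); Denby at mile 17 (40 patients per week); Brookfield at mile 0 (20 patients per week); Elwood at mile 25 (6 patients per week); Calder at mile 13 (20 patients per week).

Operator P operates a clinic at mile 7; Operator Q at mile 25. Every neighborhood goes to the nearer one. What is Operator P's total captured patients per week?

40

The indifferent point is the midpoint (7+25)/2 = 16; neighborhoods left of it (closer to Operator P at 7) go to Operator P, those right go to Operator Q.
  Brookfield at 0 (w=20) → Operator P
  Calder at 13 (w=20) → Operator P
  Denby at 17 (w=40) → Operator Q
  Ashton at 19 (w=80) → Operator Q
  Fenton at 24 (w=50) → Operator Q
  Elwood at 25 (w=6) → Operator Q
Operator P captures 40; Operator Q captures 176.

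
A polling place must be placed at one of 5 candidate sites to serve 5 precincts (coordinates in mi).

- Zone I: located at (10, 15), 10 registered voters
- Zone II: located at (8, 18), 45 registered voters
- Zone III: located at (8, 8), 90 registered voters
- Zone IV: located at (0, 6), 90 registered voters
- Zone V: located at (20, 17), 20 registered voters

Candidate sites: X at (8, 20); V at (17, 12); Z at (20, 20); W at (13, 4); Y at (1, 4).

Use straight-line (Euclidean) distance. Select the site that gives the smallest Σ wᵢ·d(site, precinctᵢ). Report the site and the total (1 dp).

Total weighted distance at each candidate:
  X (8, 20): total = 2922.4
  V (17, 12): total = 3188.4
  Z (20, 20): total = 4443.8
  W (13, 4): total = 2838.3
  Y (1, 4): total = 2233.8
Minimum is at Y with total 2233.8 mi.

Y, total 2233.8 mi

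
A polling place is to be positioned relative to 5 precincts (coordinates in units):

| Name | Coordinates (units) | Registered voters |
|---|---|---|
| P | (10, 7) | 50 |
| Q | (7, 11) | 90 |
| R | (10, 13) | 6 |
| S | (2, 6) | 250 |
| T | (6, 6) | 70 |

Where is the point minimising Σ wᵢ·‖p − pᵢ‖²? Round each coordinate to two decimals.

The minimiser of Σwᵢ‖p−pᵢ‖² is the weighted centroid p* = (Σwᵢpᵢ)/(Σwᵢ).
Σwᵢ = 466.
Σwᵢxᵢ = 50·10 + 90·7 + 6·10 + 250·2 + 70·6 = 2110.
Σwᵢyᵢ = 50·7 + 90·11 + 6·13 + 250·6 + 70·6 = 3338.
x* = 2110/466 = 4.53, y* = 3338/466 = 7.16.

(4.53, 7.16)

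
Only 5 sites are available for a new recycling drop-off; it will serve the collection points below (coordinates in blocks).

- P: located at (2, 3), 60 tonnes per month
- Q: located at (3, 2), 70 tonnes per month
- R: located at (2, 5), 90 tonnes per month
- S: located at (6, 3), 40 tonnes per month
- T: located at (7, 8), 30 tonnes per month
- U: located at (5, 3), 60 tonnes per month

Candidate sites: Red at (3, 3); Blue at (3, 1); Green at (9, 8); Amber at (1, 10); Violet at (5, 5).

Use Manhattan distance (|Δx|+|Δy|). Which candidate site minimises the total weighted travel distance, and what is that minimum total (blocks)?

Total weighted distance at each candidate:
  Red (3, 3): total = 910
  Blue (3, 1): total = 1470
  Green (9, 8): total = 3380
  Amber (1, 10): total = 3100
  Violet (5, 5): total = 1310
Minimum is at Red with total 910 blocks.

Red, total 910 blocks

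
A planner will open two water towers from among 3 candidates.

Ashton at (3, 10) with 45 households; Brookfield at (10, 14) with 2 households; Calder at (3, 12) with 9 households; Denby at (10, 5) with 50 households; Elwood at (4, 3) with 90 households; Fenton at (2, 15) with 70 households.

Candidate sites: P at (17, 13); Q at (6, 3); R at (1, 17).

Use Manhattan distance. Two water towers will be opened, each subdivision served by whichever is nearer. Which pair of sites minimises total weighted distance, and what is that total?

{Q, R}, total 1182

Evaluate every pair (each demand assigned to the nearer of the two):
  {Q, R}: total = 1182
  {P, Q}: total = 2174
  {P, R}: total = 2974
Best pair: {Q, R} with total 1182.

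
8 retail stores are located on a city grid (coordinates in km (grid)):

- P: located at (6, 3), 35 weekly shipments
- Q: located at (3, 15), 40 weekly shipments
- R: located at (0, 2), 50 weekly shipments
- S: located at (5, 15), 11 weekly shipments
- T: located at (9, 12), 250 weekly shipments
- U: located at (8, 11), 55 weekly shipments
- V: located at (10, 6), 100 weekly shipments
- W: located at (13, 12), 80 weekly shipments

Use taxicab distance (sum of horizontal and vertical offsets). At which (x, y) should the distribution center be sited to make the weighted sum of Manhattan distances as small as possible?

(9, 12)

Manhattan distance separates: Σwᵢ(|x−xᵢ|+|y−yᵢ|) = Σwᵢ|x−xᵢ| + Σwᵢ|y−yᵢ|, so x and y are optimised independently as 1-D weighted medians.
Total weight W = 621; half = 310.5.
x-coordinate, sorted with cumulative weight:
  x=0 (R, w=50) cum 50
  x=3 (Q, w=40) cum 90
  x=5 (S, w=11) cum 101
  x=6 (P, w=35) cum 136
  x=8 (U, w=55) cum 191
  x=9 (T, w=250) cum 441  ← median
  x=10 (V, w=100) cum 541
  x=13 (W, w=80) cum 621
⇒ x* = 9
y-coordinate, sorted with cumulative weight:
  y=2 (R, w=50) cum 50
  y=3 (P, w=35) cum 85
  y=6 (V, w=100) cum 185
  y=11 (U, w=55) cum 240
  y=12 (T, w=250) cum 490  ← median
  y=12 (W, w=80) cum 570
  y=15 (Q, w=40) cum 610
  y=15 (S, w=11) cum 621
⇒ y* = 12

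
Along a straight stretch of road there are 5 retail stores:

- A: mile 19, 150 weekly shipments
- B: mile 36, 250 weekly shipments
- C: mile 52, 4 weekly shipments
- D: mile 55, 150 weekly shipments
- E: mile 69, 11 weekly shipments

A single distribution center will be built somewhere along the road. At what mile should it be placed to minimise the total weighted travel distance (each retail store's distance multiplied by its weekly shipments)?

For a sum of weighted absolute distances on a line, the optimum is the weighted median (not the mean). Total weight W = 565; half-weight = 282.5.
Sort by position and accumulate weight:
  mile 19 (A, w=150) → cum 150
  mile 36 (B, w=250) → cum 400  ≥ 282.5 → median here
  mile 52 (C, w=4) → cum 404
  mile 55 (D, w=150) → cum 554
  mile 69 (E, w=11) → cum 565
Optimal location: mile 36.

x = 36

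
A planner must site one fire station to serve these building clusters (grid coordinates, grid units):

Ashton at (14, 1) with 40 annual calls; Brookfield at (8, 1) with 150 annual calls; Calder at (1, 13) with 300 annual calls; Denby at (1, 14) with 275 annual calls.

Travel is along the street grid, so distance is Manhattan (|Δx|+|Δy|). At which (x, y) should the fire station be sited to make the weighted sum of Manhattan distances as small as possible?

(1, 13)

Manhattan distance separates: Σwᵢ(|x−xᵢ|+|y−yᵢ|) = Σwᵢ|x−xᵢ| + Σwᵢ|y−yᵢ|, so x and y are optimised independently as 1-D weighted medians.
Total weight W = 765; half = 382.5.
x-coordinate, sorted with cumulative weight:
  x=1 (Calder, w=300) cum 300
  x=1 (Denby, w=275) cum 575  ← median
  x=8 (Brookfield, w=150) cum 725
  x=14 (Ashton, w=40) cum 765
⇒ x* = 1
y-coordinate, sorted with cumulative weight:
  y=1 (Ashton, w=40) cum 40
  y=1 (Brookfield, w=150) cum 190
  y=13 (Calder, w=300) cum 490  ← median
  y=14 (Denby, w=275) cum 765
⇒ y* = 13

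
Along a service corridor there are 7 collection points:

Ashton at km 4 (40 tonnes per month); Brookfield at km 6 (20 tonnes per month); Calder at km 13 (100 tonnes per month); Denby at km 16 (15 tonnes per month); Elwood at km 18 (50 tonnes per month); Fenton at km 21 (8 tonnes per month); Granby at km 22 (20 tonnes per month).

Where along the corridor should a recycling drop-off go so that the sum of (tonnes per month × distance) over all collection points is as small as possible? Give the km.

For a sum of weighted absolute distances on a line, the optimum is the weighted median (not the mean). Total weight W = 253; half-weight = 126.5.
Sort by position and accumulate weight:
  km 4 (Ashton, w=40) → cum 40
  km 6 (Brookfield, w=20) → cum 60
  km 13 (Calder, w=100) → cum 160  ≥ 126.5 → median here
  km 16 (Denby, w=15) → cum 175
  km 18 (Elwood, w=50) → cum 225
  km 21 (Fenton, w=8) → cum 233
  km 22 (Granby, w=20) → cum 253
Optimal location: km 13.

x = 13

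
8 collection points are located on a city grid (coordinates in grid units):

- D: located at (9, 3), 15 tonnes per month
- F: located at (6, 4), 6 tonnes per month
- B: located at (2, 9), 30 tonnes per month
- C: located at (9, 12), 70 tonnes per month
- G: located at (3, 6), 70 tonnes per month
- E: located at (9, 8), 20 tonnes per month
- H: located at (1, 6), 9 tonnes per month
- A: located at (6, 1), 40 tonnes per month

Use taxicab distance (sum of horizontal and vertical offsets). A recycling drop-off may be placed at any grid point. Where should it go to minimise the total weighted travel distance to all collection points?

(6, 6)

Manhattan distance separates: Σwᵢ(|x−xᵢ|+|y−yᵢ|) = Σwᵢ|x−xᵢ| + Σwᵢ|y−yᵢ|, so x and y are optimised independently as 1-D weighted medians.
Total weight W = 260; half = 130.
x-coordinate, sorted with cumulative weight:
  x=1 (H, w=9) cum 9
  x=2 (B, w=30) cum 39
  x=3 (G, w=70) cum 109
  x=6 (F, w=6) cum 115
  x=6 (A, w=40) cum 155  ← median
  x=9 (D, w=15) cum 170
  x=9 (C, w=70) cum 240
  x=9 (E, w=20) cum 260
⇒ x* = 6
y-coordinate, sorted with cumulative weight:
  y=1 (A, w=40) cum 40
  y=3 (D, w=15) cum 55
  y=4 (F, w=6) cum 61
  y=6 (G, w=70) cum 131  ← median
  y=6 (H, w=9) cum 140
  y=8 (E, w=20) cum 160
  y=9 (B, w=30) cum 190
  y=12 (C, w=70) cum 260
⇒ y* = 6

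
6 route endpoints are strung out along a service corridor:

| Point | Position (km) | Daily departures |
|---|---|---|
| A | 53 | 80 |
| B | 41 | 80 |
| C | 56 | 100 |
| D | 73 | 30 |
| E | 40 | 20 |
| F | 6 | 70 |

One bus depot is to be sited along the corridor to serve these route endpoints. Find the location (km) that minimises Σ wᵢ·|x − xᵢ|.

For a sum of weighted absolute distances on a line, the optimum is the weighted median (not the mean). Total weight W = 380; half-weight = 190.
Sort by position and accumulate weight:
  km 6 (F, w=70) → cum 70
  km 40 (E, w=20) → cum 90
  km 41 (B, w=80) → cum 170
  km 53 (A, w=80) → cum 250  ≥ 190 → median here
  km 56 (C, w=100) → cum 350
  km 73 (D, w=30) → cum 380
Optimal location: km 53.

x = 53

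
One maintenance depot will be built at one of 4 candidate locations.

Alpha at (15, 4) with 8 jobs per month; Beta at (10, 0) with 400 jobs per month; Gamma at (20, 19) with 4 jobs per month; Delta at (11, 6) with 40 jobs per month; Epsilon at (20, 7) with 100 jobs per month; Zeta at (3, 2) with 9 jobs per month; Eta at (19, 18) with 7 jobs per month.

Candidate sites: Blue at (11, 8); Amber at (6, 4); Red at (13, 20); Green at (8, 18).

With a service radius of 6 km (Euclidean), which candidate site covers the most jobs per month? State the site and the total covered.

Coverage radius r = 6 km; a point is covered iff (Δx)²+(Δy)² ≤ 6² = 36.
  Blue (11, 8): covers {Alpha, Delta} → 48
  Amber (6, 4): covers {Beta, Delta, Zeta} → 449
  Red (13, 20): covers {none} → 0
  Green (8, 18): covers {none} → 0
Maximum coverage at Amber: 449 jobs per month.

Amber, covering 449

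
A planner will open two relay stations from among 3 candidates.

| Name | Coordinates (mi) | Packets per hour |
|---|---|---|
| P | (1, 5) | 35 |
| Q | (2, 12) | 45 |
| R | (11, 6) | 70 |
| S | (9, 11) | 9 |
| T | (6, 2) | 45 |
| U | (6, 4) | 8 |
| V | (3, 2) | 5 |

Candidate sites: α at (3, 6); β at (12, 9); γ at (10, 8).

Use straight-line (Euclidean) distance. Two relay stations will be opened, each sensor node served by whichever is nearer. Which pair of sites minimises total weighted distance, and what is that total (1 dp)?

Evaluate every pair (each demand assigned to the nearer of the two):
  {α, γ}: total = 810.8
  {α, β}: total = 879.6
  {β, γ}: total = 1335.4
Best pair: {α, γ} with total 810.8.

{α, γ}, total 810.8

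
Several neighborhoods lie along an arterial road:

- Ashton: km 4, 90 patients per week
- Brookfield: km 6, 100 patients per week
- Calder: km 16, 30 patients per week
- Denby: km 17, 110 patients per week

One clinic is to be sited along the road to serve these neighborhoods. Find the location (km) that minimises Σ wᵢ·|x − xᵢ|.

For a sum of weighted absolute distances on a line, the optimum is the weighted median (not the mean). Total weight W = 330; half-weight = 165.
Sort by position and accumulate weight:
  km 4 (Ashton, w=90) → cum 90
  km 6 (Brookfield, w=100) → cum 190  ≥ 165 → median here
  km 16 (Calder, w=30) → cum 220
  km 17 (Denby, w=110) → cum 330
Optimal location: km 6.

x = 6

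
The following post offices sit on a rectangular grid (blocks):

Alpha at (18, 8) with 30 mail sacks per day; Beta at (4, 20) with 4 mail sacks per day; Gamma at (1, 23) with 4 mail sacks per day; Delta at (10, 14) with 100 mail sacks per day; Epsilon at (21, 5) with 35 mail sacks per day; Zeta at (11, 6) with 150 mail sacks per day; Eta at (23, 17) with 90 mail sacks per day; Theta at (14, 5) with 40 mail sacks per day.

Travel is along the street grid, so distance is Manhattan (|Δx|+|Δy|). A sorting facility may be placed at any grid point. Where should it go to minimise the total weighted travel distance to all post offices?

Manhattan distance separates: Σwᵢ(|x−xᵢ|+|y−yᵢ|) = Σwᵢ|x−xᵢ| + Σwᵢ|y−yᵢ|, so x and y are optimised independently as 1-D weighted medians.
Total weight W = 453; half = 226.5.
x-coordinate, sorted with cumulative weight:
  x=1 (Gamma, w=4) cum 4
  x=4 (Beta, w=4) cum 8
  x=10 (Delta, w=100) cum 108
  x=11 (Zeta, w=150) cum 258  ← median
  x=14 (Theta, w=40) cum 298
  x=18 (Alpha, w=30) cum 328
  x=21 (Epsilon, w=35) cum 363
  x=23 (Eta, w=90) cum 453
⇒ x* = 11
y-coordinate, sorted with cumulative weight:
  y=5 (Epsilon, w=35) cum 35
  y=5 (Theta, w=40) cum 75
  y=6 (Zeta, w=150) cum 225
  y=8 (Alpha, w=30) cum 255  ← median
  y=14 (Delta, w=100) cum 355
  y=17 (Eta, w=90) cum 445
  y=20 (Beta, w=4) cum 449
  y=23 (Gamma, w=4) cum 453
⇒ y* = 8

(11, 8)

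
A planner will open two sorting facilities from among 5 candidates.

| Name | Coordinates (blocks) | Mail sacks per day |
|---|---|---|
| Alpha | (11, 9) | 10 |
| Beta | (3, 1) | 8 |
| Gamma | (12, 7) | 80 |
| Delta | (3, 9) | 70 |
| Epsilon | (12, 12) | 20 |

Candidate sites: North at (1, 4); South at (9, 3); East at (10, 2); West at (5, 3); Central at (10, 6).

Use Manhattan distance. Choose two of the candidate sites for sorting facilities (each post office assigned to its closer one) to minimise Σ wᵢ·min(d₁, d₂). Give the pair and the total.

Evaluate every pair (each demand assigned to the nearer of the two):
  {North, Central}: total = 970
  {West, Central}: total = 1032
  {South, Central}: total = 1204
  {East, Central}: total = 1204
  {North, South}: total = 1410
  {North, East}: total = 1410
  {South, West}: total = 1472
  {East, West}: total = 1472
  {South, East}: total = 1784
  {North, West}: total = 1842
Best pair: {North, Central} with total 970.

{North, Central}, total 970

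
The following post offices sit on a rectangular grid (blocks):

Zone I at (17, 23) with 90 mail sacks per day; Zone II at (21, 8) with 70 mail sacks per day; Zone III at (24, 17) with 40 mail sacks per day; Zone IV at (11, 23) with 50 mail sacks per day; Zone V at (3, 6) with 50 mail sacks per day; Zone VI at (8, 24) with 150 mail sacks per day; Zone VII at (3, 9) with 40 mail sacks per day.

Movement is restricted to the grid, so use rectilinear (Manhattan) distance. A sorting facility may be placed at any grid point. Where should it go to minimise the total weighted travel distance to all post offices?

(11, 23)

Manhattan distance separates: Σwᵢ(|x−xᵢ|+|y−yᵢ|) = Σwᵢ|x−xᵢ| + Σwᵢ|y−yᵢ|, so x and y are optimised independently as 1-D weighted medians.
Total weight W = 490; half = 245.
x-coordinate, sorted with cumulative weight:
  x=3 (Zone V, w=50) cum 50
  x=3 (Zone VII, w=40) cum 90
  x=8 (Zone VI, w=150) cum 240
  x=11 (Zone IV, w=50) cum 290  ← median
  x=17 (Zone I, w=90) cum 380
  x=21 (Zone II, w=70) cum 450
  x=24 (Zone III, w=40) cum 490
⇒ x* = 11
y-coordinate, sorted with cumulative weight:
  y=6 (Zone V, w=50) cum 50
  y=8 (Zone II, w=70) cum 120
  y=9 (Zone VII, w=40) cum 160
  y=17 (Zone III, w=40) cum 200
  y=23 (Zone I, w=90) cum 290  ← median
  y=23 (Zone IV, w=50) cum 340
  y=24 (Zone VI, w=150) cum 490
⇒ y* = 23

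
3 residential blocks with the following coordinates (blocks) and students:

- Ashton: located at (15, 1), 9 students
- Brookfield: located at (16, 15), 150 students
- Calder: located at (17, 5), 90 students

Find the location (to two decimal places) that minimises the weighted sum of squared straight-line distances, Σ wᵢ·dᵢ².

(16.33, 10.88)

The minimiser of Σwᵢ‖p−pᵢ‖² is the weighted centroid p* = (Σwᵢpᵢ)/(Σwᵢ).
Σwᵢ = 249.
Σwᵢxᵢ = 9·15 + 150·16 + 90·17 = 4065.
Σwᵢyᵢ = 9·1 + 150·15 + 90·5 = 2709.
x* = 4065/249 = 16.33, y* = 2709/249 = 10.88.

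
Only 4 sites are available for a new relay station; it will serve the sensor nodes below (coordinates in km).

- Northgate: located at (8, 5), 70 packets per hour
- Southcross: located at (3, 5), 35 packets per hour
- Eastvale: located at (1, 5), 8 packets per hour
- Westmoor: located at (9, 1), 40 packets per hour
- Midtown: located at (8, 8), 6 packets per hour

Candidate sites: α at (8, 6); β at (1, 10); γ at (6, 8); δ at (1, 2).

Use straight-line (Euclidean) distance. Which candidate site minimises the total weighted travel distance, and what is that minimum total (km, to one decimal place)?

Total weighted distance at each candidate:
  α (8, 6): total = 521.0
  β (1, 10): total = 1356.0
  γ (6, 8): total = 764.2
  δ (1, 2): total = 1061.1
Minimum is at α with total 521.0 km.

α, total 521.0 km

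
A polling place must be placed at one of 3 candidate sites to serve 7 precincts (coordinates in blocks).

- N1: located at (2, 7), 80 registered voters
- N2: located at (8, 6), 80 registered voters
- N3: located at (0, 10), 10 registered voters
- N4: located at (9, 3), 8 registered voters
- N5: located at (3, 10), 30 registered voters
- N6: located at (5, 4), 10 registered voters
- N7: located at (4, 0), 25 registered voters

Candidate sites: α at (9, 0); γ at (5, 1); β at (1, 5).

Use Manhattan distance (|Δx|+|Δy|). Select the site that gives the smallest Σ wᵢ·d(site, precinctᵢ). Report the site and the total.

β, total 1480 blocks

Total weighted distance at each candidate:
  α (9, 0): total = 2579
  γ (5, 1): total = 1958
  β (1, 5): total = 1480
Minimum is at β with total 1480 blocks.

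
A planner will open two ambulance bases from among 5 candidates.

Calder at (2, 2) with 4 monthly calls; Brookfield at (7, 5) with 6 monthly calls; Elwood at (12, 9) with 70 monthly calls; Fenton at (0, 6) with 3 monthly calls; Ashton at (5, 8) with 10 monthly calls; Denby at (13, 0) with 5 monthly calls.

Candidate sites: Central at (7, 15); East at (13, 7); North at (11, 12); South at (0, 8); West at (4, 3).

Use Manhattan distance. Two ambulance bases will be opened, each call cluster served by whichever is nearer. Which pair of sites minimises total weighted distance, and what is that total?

Evaluate every pair (each demand assigned to the nearer of the two):
  {East, West}: total = 368
  {East, South}: total = 381
  {North, West}: total = 463
  {Central, East}: total = 489
  {East, North}: total = 489
  {North, South}: total = 498
  {Central, North}: total = 620
  {Central, West}: total = 953
  {Central, South}: total = 1023
  {South, West}: total = 1068
Best pair: {East, West} with total 368.

{East, West}, total 368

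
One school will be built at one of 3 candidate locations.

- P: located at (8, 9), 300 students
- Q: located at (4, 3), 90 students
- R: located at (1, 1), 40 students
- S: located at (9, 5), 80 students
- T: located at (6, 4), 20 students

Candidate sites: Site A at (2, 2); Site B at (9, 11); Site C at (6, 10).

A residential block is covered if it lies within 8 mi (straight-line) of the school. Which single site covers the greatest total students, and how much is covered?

Coverage radius r = 8 mi; a point is covered iff (Δx)²+(Δy)² ≤ 8² = 64.
  Site A (2, 2): covers {Q, R, S, T} → 230
  Site B (9, 11): covers {P, S, T} → 400
  Site C (6, 10): covers {P, Q, S, T} → 490
Maximum coverage at Site C: 490 students.

Site C, covering 490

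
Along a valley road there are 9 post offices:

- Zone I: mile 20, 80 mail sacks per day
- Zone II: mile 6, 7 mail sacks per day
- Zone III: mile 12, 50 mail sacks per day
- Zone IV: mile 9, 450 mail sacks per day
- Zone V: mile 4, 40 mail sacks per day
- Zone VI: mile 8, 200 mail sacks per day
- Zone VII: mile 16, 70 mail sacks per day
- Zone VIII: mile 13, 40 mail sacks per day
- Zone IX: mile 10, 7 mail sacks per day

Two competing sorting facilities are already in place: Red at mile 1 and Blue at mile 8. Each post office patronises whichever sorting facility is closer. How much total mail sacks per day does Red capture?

40

The indifferent point is the midpoint (1+8)/2 = 4.5; post offices left of it (closer to Red at 1) go to Red, those right go to Blue.
  Zone V at 4 (w=40) → Red
  Zone II at 6 (w=7) → Blue
  Zone VI at 8 (w=200) → Blue
  Zone IV at 9 (w=450) → Blue
  Zone IX at 10 (w=7) → Blue
  Zone III at 12 (w=50) → Blue
  Zone VIII at 13 (w=40) → Blue
  Zone VII at 16 (w=70) → Blue
  Zone I at 20 (w=80) → Blue
Red captures 40; Blue captures 904.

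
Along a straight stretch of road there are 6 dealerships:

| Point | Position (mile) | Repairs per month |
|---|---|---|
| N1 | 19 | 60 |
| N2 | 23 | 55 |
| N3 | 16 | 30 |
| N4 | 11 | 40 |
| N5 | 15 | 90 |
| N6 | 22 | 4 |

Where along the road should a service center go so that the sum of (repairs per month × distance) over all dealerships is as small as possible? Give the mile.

x = 16

For a sum of weighted absolute distances on a line, the optimum is the weighted median (not the mean). Total weight W = 279; half-weight = 139.5.
Sort by position and accumulate weight:
  mile 11 (N4, w=40) → cum 40
  mile 15 (N5, w=90) → cum 130
  mile 16 (N3, w=30) → cum 160  ≥ 139.5 → median here
  mile 19 (N1, w=60) → cum 220
  mile 22 (N6, w=4) → cum 224
  mile 23 (N2, w=55) → cum 279
Optimal location: mile 16.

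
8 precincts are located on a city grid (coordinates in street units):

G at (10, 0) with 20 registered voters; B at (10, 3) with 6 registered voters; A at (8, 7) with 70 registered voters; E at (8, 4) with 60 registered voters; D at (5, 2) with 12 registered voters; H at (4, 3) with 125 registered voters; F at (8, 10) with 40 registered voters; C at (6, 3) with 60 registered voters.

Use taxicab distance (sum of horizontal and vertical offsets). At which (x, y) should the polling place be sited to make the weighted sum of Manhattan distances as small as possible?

(6, 3)

Manhattan distance separates: Σwᵢ(|x−xᵢ|+|y−yᵢ|) = Σwᵢ|x−xᵢ| + Σwᵢ|y−yᵢ|, so x and y are optimised independently as 1-D weighted medians.
Total weight W = 393; half = 196.5.
x-coordinate, sorted with cumulative weight:
  x=4 (H, w=125) cum 125
  x=5 (D, w=12) cum 137
  x=6 (C, w=60) cum 197  ← median
  x=8 (A, w=70) cum 267
  x=8 (E, w=60) cum 327
  x=8 (F, w=40) cum 367
  x=10 (G, w=20) cum 387
  x=10 (B, w=6) cum 393
⇒ x* = 6
y-coordinate, sorted with cumulative weight:
  y=0 (G, w=20) cum 20
  y=2 (D, w=12) cum 32
  y=3 (B, w=6) cum 38
  y=3 (H, w=125) cum 163
  y=3 (C, w=60) cum 223  ← median
  y=4 (E, w=60) cum 283
  y=7 (A, w=70) cum 353
  y=10 (F, w=40) cum 393
⇒ y* = 3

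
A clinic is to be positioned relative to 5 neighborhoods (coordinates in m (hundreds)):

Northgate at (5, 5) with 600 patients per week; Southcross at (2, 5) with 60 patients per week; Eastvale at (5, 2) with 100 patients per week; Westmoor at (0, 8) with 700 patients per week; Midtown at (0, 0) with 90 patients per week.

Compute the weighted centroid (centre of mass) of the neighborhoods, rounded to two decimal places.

The minimiser of Σwᵢ‖p−pᵢ‖² is the weighted centroid p* = (Σwᵢpᵢ)/(Σwᵢ).
Σwᵢ = 1550.
Σwᵢxᵢ = 600·5 + 60·2 + 100·5 + 700·0 + 90·0 = 3620.
Σwᵢyᵢ = 600·5 + 60·5 + 100·2 + 700·8 + 90·0 = 9100.
x* = 3620/1550 = 2.34, y* = 9100/1550 = 5.87.

(2.34, 5.87)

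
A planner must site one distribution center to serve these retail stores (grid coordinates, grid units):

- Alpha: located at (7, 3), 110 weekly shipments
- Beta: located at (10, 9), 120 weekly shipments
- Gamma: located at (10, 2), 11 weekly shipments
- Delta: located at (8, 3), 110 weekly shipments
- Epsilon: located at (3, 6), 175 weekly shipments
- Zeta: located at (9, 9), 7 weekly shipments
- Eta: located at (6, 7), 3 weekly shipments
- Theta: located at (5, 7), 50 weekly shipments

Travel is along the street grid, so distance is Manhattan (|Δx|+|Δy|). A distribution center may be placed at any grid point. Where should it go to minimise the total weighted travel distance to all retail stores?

Manhattan distance separates: Σwᵢ(|x−xᵢ|+|y−yᵢ|) = Σwᵢ|x−xᵢ| + Σwᵢ|y−yᵢ|, so x and y are optimised independently as 1-D weighted medians.
Total weight W = 586; half = 293.
x-coordinate, sorted with cumulative weight:
  x=3 (Epsilon, w=175) cum 175
  x=5 (Theta, w=50) cum 225
  x=6 (Eta, w=3) cum 228
  x=7 (Alpha, w=110) cum 338  ← median
  x=8 (Delta, w=110) cum 448
  x=9 (Zeta, w=7) cum 455
  x=10 (Beta, w=120) cum 575
  x=10 (Gamma, w=11) cum 586
⇒ x* = 7
y-coordinate, sorted with cumulative weight:
  y=2 (Gamma, w=11) cum 11
  y=3 (Alpha, w=110) cum 121
  y=3 (Delta, w=110) cum 231
  y=6 (Epsilon, w=175) cum 406  ← median
  y=7 (Eta, w=3) cum 409
  y=7 (Theta, w=50) cum 459
  y=9 (Beta, w=120) cum 579
  y=9 (Zeta, w=7) cum 586
⇒ y* = 6

(7, 6)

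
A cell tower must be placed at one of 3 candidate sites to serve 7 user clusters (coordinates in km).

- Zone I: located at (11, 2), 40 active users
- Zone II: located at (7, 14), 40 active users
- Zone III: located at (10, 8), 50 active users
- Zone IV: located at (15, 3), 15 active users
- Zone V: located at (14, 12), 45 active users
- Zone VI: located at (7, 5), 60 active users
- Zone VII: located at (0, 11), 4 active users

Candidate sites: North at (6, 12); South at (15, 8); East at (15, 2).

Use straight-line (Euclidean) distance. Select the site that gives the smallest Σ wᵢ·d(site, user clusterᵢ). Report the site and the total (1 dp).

Total weighted distance at each candidate:
  North (6, 12): total = 1819.0
  South (15, 8): total = 1772.8
  East (15, 2): total = 2177.3
Minimum is at South with total 1772.8 km.

South, total 1772.8 km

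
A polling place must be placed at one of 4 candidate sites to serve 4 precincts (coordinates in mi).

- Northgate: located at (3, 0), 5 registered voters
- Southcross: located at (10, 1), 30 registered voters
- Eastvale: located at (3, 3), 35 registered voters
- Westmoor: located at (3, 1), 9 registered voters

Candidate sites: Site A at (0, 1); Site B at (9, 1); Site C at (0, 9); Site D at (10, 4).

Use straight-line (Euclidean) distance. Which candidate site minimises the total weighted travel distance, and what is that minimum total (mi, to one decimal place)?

Total weighted distance at each candidate:
  Site A (0, 1): total = 469.0
  Site B (9, 1): total = 335.8
  Site C (0, 9): total = 743.3
  Site D (10, 4): total = 446.3
Minimum is at Site B with total 335.8 mi.

Site B, total 335.8 mi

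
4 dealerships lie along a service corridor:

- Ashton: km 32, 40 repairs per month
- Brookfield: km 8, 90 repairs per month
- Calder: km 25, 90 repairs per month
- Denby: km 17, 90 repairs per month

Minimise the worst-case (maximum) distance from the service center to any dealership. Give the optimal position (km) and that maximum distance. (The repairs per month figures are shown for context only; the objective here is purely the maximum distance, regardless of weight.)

location 20, max distance 12

The 1-center on a line is the midpoint of the two extreme points: leftmost at 8, rightmost at 32.
Optimal location = (8 + 32)/2 = 20; maximum distance = (32 − 8)/2 = 12.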